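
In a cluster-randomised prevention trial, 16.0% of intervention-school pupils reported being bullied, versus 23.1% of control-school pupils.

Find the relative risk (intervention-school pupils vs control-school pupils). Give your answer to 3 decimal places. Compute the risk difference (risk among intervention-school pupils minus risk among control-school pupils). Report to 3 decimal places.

RR = 0.1600 / 0.2310 = 0.693
risk difference = 0.1600 − 0.2310 = -0.071

RR = 0.693; RD = -0.071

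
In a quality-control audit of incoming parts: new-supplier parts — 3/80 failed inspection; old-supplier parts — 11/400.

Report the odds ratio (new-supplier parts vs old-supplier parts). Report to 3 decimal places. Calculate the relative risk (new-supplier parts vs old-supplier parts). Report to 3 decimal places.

OR = 1.378; RR = 1.364

OR = (3 × 389) / (77 × 11) = 1167/847 ≈ 1.378
risk, new-supplier parts = 3/80 = 0.03750
risk, old-supplier parts = 11/400 = 0.02750
RR = 0.03750 / 0.02750 = 1.364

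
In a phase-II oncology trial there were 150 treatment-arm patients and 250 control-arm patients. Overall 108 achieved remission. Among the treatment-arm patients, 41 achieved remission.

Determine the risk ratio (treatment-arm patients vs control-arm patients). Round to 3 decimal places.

treatment-arm patients without the outcome: 150 − 41 = 109
control-arm patients with the outcome: 108 − 41 = 67
control-arm patients without the outcome: 250 − 67 = 183
risk, treatment-arm patients = 41/150 = 0.2733
risk, control-arm patients = 67/250 = 0.2680
RR = 0.2733 / 0.2680 = 1.020

RR: 1.020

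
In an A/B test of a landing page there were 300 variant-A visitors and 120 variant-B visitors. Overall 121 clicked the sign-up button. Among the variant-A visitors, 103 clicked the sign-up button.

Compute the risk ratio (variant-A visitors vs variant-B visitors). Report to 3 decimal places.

RR: 2.289

variant-A visitors without the outcome: 300 − 103 = 197
variant-B visitors with the outcome: 121 − 103 = 18
variant-B visitors without the outcome: 120 − 18 = 102
risk, variant-A visitors = 103/300 = 0.3433
risk, variant-B visitors = 18/120 = 0.1500
RR = 0.3433 / 0.1500 = 2.289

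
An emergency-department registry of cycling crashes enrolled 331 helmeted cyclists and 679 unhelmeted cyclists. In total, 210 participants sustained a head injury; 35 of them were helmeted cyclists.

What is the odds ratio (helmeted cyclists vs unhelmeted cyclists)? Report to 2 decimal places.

helmeted cyclists without the outcome: 331 − 35 = 296
unhelmeted cyclists with the outcome: 210 − 35 = 175
unhelmeted cyclists without the outcome: 679 − 175 = 504
odds, helmeted cyclists = 35/296 = 0.1182
odds, unhelmeted cyclists = 175/504 = 0.3472
OR = 0.1182 / 0.3472 = 0.34

OR = 0.34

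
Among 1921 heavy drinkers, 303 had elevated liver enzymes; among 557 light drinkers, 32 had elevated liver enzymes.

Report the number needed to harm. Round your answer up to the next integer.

risk, heavy drinkers = 303/1921 = 0.157730
risk, light drinkers = 32/557 = 0.057451
absolute risk difference = 0.100280
1 / 0.100280 = 9.972 → round up → 10

NNH: 10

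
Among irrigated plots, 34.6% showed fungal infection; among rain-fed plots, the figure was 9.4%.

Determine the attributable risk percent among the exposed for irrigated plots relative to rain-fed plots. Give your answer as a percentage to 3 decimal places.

AR% = (0.3460 − 0.0940) / 0.3460 = 0.7283 → 72.832%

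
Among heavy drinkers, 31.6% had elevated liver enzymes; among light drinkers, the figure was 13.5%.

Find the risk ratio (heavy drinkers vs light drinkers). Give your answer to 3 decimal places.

RR = 0.3160 / 0.1350 = 2.341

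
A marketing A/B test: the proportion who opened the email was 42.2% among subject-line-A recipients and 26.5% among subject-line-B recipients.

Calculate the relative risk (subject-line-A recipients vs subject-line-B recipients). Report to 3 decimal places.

RR = 0.4220 / 0.2650 = 1.592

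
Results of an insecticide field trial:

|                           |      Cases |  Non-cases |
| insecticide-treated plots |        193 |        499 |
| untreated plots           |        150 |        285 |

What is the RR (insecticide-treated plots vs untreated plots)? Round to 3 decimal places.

risk, insecticide-treated plots = 193/692 = 0.2789
risk, untreated plots = 150/435 = 0.3448
RR = 0.2789 / 0.3448 = 0.809

0.809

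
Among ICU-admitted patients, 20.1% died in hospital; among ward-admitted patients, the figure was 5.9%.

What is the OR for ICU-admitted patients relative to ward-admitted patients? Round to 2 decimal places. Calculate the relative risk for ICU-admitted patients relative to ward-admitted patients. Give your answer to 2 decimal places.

OR = 4.01; RR = 3.41

odds, ICU-admitted patients = 0.2010/0.7990 = 0.2516
odds, ward-admitted patients = 0.0590/0.9410 = 0.0627
OR = 0.2516 / 0.0627 = 4.01
RR = 0.2010 / 0.0590 = 3.41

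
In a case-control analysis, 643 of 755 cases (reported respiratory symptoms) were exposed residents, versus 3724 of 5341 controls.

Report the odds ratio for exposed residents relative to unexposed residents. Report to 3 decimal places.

OR = (643 × 1617) / (3724 × 112) = 1039731/417088 ≈ 2.493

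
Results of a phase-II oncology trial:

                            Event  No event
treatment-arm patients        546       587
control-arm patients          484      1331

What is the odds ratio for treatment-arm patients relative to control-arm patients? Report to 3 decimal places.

odds, treatment-arm patients = 546/587 = 0.9302
odds, control-arm patients = 484/1331 = 0.3636
OR = 0.9302 / 0.3636 = 2.558

OR ≈ 2.558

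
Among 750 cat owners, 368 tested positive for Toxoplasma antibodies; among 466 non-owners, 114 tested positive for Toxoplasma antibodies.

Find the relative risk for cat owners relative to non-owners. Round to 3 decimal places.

RR: 2.006

risk, cat owners = 368/750 = 0.4907
risk, non-owners = 114/466 = 0.2446
RR = 0.4907 / 0.2446 = 2.006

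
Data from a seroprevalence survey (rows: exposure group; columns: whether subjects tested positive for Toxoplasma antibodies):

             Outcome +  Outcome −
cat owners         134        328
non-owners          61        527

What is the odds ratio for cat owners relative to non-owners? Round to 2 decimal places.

3.53

odds, cat owners = 134/328 = 0.4085
odds, non-owners = 61/527 = 0.1157
OR = 0.4085 / 0.1157 = 3.53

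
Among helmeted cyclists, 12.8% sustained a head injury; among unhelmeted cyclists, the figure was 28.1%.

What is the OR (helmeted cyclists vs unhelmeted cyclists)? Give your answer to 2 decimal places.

OR = 0.38

odds, helmeted cyclists = 0.1280/0.8720 = 0.1468
odds, unhelmeted cyclists = 0.2810/0.7190 = 0.3908
OR = 0.1468 / 0.3908 = 0.38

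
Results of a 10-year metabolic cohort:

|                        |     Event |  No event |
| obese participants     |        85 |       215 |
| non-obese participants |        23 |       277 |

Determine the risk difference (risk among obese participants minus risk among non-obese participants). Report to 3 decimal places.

risk, obese participants = 85/300 = 0.2833
risk, non-obese participants = 23/300 = 0.0767
risk difference = 0.2833 − 0.0767 = 0.207

0.207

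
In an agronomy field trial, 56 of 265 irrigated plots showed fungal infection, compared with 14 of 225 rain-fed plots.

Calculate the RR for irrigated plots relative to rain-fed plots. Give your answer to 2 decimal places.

3.40

risk, irrigated plots = 56/265 = 0.2113
risk, rain-fed plots = 14/225 = 0.0622
RR = 0.2113 / 0.0622 = 3.40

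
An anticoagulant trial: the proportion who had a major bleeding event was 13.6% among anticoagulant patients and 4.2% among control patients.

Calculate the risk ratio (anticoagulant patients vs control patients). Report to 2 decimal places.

RR = 0.13600 / 0.04200 = 3.24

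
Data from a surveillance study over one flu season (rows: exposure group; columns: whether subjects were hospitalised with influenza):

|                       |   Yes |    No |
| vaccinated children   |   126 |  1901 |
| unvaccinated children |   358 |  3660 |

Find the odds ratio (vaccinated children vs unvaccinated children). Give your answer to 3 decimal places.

OR = (126 × 3660) / (1901 × 358) = 461160/680558 ≈ 0.678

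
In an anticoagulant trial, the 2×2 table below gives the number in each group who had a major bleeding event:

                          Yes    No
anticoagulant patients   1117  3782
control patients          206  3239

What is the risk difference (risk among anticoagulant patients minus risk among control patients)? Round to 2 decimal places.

risk, anticoagulant patients = 1117/4899 = 0.2280
risk, control patients = 206/3445 = 0.0598
risk difference = 0.2280 − 0.0598 = 0.17

RD ≈ 0.17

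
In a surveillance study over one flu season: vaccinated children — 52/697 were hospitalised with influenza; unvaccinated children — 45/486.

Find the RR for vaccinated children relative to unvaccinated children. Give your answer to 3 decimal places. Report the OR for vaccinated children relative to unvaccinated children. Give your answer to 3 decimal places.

RR = 0.806; OR = 0.790

risk, vaccinated children = 52/697 = 0.0746
risk, unvaccinated children = 45/486 = 0.0926
RR = 0.0746 / 0.0926 = 0.806
OR = (52 × 441) / (645 × 45) = 22932/29025 ≈ 0.790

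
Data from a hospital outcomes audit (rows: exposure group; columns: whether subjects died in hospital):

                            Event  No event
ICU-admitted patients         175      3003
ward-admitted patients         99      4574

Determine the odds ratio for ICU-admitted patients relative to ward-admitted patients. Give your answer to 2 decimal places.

2.69

odds, ICU-admitted patients = 175/3003 = 0.05828
odds, ward-admitted patients = 99/4574 = 0.02164
OR = 0.05828 / 0.02164 = 2.69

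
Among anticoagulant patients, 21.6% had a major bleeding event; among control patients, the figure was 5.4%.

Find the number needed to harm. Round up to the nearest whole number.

7

absolute risk difference = 0.162000
1 / 0.162000 = 6.173 → round up → 7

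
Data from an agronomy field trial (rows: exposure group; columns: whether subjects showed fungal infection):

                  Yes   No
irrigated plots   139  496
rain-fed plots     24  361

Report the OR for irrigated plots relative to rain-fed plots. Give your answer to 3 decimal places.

OR = (139 × 361) / (496 × 24) = 50179/11904 ≈ 4.215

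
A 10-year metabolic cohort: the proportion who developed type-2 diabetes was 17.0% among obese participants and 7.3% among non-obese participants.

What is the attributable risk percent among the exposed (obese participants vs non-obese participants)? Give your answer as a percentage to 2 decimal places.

AR% = (0.1700 − 0.0730) / 0.1700 = 0.5706 → 57.06%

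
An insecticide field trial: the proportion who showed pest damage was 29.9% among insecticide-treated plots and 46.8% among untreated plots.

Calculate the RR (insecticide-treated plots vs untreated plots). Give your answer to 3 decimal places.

RR = 0.2990 / 0.4680 = 0.639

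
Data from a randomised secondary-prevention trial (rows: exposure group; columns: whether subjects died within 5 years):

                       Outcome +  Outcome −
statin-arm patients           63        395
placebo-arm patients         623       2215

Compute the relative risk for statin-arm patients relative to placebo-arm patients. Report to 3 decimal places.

0.627

risk, statin-arm patients = 63/458 = 0.1376
risk, placebo-arm patients = 623/2838 = 0.2195
RR = 0.1376 / 0.2195 = 0.627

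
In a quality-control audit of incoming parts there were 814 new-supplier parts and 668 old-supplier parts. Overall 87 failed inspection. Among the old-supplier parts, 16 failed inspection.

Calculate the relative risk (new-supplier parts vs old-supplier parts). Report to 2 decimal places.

new-supplier parts with the outcome: 87 − 16 = 71
new-supplier parts without the outcome: 814 − 71 = 743
old-supplier parts without the outcome: 668 − 16 = 652
risk, new-supplier parts = 71/814 = 0.08722
risk, old-supplier parts = 16/668 = 0.02395
RR = 0.08722 / 0.02395 = 3.64

RR: 3.64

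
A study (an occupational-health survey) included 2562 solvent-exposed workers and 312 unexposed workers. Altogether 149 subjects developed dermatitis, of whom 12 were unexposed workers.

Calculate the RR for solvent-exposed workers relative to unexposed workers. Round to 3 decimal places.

solvent-exposed workers with the outcome: 149 − 12 = 137
solvent-exposed workers without the outcome: 2562 − 137 = 2425
unexposed workers without the outcome: 312 − 12 = 300
risk, solvent-exposed workers = 137/2562 = 0.05347
risk, unexposed workers = 12/312 = 0.03846
RR = 0.05347 / 0.03846 = 1.390

RR = 1.390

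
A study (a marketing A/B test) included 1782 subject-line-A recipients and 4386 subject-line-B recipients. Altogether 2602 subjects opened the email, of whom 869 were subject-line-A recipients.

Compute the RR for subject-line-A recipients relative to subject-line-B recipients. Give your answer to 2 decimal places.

1.23

subject-line-A recipients without the outcome: 1782 − 869 = 913
subject-line-B recipients with the outcome: 2602 − 869 = 1733
subject-line-B recipients without the outcome: 4386 − 1733 = 2653
risk, subject-line-A recipients = 869/1782 = 0.4877
risk, subject-line-B recipients = 1733/4386 = 0.3951
RR = 0.4877 / 0.3951 = 1.23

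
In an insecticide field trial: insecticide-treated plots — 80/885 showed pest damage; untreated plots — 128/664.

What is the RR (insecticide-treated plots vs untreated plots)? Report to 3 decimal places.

risk, insecticide-treated plots = 80/885 = 0.0904
risk, untreated plots = 128/664 = 0.1928
RR = 0.0904 / 0.1928 = 0.469

0.469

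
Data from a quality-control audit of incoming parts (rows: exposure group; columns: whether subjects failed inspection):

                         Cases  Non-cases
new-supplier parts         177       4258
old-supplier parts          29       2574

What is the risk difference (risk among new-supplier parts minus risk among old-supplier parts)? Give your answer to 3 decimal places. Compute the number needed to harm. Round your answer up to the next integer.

risk, new-supplier parts = 177/4435 = 0.03991
risk, old-supplier parts = 29/2603 = 0.01114
risk difference = 0.03991 − 0.01114 = 0.029
absolute risk difference = 0.028769
1 / 0.028769 = 34.760 → round up → 35

RD = 0.029; NNH = 35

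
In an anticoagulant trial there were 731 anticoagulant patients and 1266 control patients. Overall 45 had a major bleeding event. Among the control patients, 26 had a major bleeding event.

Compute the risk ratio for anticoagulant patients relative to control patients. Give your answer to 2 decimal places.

RR = 1.27

anticoagulant patients with the outcome: 45 − 26 = 19
anticoagulant patients without the outcome: 731 − 19 = 712
control patients without the outcome: 1266 − 26 = 1240
risk, anticoagulant patients = 19/731 = 0.02599
risk, control patients = 26/1266 = 0.02054
RR = 0.02599 / 0.02054 = 1.27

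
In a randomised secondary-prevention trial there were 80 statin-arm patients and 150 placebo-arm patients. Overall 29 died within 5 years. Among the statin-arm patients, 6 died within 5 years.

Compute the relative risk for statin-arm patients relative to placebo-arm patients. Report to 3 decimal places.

RR: 0.489

statin-arm patients without the outcome: 80 − 6 = 74
placebo-arm patients with the outcome: 29 − 6 = 23
placebo-arm patients without the outcome: 150 − 23 = 127
risk, statin-arm patients = 6/80 = 0.0750
risk, placebo-arm patients = 23/150 = 0.1533
RR = 0.0750 / 0.1533 = 0.489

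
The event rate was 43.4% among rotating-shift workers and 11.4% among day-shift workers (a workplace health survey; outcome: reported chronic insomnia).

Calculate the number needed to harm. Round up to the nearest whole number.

4

absolute risk difference = 0.320000
1 / 0.320000 = 3.125 → round up → 4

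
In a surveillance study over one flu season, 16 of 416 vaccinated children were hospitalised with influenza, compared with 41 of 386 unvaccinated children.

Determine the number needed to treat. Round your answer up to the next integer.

risk, vaccinated children = 16/416 = 0.038462
risk, unvaccinated children = 41/386 = 0.106218
absolute risk difference = 0.067756
1 / 0.067756 = 14.759 → round up → 15

15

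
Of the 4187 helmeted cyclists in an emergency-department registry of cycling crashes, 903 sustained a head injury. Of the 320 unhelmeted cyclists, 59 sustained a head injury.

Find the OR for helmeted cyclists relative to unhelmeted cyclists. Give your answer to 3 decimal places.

OR = (903 × 261) / (3284 × 59) = 235683/193756 ≈ 1.216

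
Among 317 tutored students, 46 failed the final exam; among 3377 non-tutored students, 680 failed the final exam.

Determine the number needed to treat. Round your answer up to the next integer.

risk, tutored students = 46/317 = 0.145110
risk, non-tutored students = 680/3377 = 0.201362
absolute risk difference = 0.056252
1 / 0.056252 = 17.777 → round up → 18

NNT = 18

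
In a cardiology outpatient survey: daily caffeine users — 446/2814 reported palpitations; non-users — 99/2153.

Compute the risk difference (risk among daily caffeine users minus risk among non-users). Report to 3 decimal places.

RD = 0.113

risk, daily caffeine users = 446/2814 = 0.15849
risk, non-users = 99/2153 = 0.04598
risk difference = 0.15849 − 0.04598 = 0.113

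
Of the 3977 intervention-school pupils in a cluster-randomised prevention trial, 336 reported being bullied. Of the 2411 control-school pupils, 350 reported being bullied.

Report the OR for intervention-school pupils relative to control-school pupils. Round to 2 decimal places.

OR = (336 × 2061) / (3641 × 350) = 692496/1274350 ≈ 0.54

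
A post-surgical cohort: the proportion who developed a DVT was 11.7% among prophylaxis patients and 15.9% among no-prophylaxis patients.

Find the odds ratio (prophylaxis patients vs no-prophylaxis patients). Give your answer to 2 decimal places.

OR ≈ 0.70

odds, prophylaxis patients = 0.1170/0.8830 = 0.1325
odds, no-prophylaxis patients = 0.1590/0.8410 = 0.1891
OR = 0.1325 / 0.1891 = 0.70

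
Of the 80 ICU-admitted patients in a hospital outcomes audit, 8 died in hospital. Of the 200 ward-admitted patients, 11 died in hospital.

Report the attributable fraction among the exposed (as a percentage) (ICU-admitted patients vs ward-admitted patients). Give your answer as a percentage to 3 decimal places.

risk, ICU-admitted patients = 8/80 = 0.1000
risk, ward-admitted patients = 11/200 = 0.0550
AR% = (0.1000 − 0.0550) / 0.1000 = 0.4500 → 45.000%

AR%: 45.000%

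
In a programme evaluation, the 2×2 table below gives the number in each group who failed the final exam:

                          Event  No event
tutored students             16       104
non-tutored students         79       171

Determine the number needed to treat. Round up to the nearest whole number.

NNT = 6

risk, tutored students = 16/120 = 0.133333
risk, non-tutored students = 79/250 = 0.316000
absolute risk difference = 0.182667
1 / 0.182667 = 5.474 → round up → 6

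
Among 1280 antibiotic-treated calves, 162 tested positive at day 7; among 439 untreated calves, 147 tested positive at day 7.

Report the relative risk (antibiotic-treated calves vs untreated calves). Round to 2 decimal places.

RR = 0.38

risk, antibiotic-treated calves = 162/1280 = 0.1266
risk, untreated calves = 147/439 = 0.3349
RR = 0.1266 / 0.3349 = 0.38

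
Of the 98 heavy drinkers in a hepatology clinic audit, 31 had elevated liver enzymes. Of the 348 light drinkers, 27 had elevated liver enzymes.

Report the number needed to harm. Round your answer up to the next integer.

NNH = 5

risk, heavy drinkers = 31/98 = 0.316327
risk, light drinkers = 27/348 = 0.077586
absolute risk difference = 0.238740
1 / 0.238740 = 4.189 → round up → 5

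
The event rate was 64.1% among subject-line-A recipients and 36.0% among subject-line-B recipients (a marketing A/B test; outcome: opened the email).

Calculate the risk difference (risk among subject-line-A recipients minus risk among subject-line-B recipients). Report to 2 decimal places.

risk difference = 0.6410 − 0.3600 = 0.28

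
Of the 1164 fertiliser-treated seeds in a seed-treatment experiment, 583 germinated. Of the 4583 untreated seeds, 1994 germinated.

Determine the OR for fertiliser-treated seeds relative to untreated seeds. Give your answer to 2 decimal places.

odds, fertiliser-treated seeds = 583/581 = 1.0034
odds, untreated seeds = 1994/2589 = 0.7702
OR = 1.0034 / 0.7702 = 1.30

OR = 1.30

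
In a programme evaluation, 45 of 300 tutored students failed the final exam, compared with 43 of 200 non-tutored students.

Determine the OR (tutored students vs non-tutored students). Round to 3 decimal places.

OR = (45 × 157) / (255 × 43) = 7065/10965 ≈ 0.644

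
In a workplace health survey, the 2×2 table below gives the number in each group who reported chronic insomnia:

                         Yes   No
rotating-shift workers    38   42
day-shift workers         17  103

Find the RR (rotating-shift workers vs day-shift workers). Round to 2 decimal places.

RR = 3.35

risk, rotating-shift workers = 38/80 = 0.4750
risk, day-shift workers = 17/120 = 0.1417
RR = 0.4750 / 0.1417 = 3.35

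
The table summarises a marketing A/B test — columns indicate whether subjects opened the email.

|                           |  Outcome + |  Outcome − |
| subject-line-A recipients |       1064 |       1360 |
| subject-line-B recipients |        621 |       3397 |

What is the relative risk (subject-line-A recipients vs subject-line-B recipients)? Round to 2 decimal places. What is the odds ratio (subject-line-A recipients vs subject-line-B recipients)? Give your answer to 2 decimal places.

risk, subject-line-A recipients = 1064/2424 = 0.4389
risk, subject-line-B recipients = 621/4018 = 0.1546
RR = 0.4389 / 0.1546 = 2.84
odds, subject-line-A recipients = 1064/1360 = 0.7824
odds, subject-line-B recipients = 621/3397 = 0.1828
OR = 0.7824 / 0.1828 = 4.28

RR = 2.84; OR = 4.28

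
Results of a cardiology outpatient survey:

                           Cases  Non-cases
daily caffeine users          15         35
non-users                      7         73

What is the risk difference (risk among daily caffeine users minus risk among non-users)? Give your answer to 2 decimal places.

RD: 0.21

risk, daily caffeine users = 15/50 = 0.3000
risk, non-users = 7/80 = 0.0875
risk difference = 0.3000 − 0.0875 = 0.21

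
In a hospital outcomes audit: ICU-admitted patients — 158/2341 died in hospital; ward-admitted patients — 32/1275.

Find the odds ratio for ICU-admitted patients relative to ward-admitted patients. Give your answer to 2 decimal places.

OR = (158 × 1243) / (2183 × 32) = 196394/69856 ≈ 2.81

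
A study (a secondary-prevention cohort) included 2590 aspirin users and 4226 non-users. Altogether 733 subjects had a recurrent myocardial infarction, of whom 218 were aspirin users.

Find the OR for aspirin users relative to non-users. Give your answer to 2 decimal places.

OR = 0.66

aspirin users without the outcome: 2590 − 218 = 2372
non-users with the outcome: 733 − 218 = 515
non-users without the outcome: 4226 − 515 = 3711
odds, aspirin users = 218/2372 = 0.0919
odds, non-users = 515/3711 = 0.1388
OR = 0.0919 / 0.1388 = 0.66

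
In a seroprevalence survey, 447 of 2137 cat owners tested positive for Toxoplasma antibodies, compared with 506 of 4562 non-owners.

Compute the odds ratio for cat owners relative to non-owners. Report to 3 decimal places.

OR = (447 × 4056) / (1690 × 506) = 1813032/855140 ≈ 2.120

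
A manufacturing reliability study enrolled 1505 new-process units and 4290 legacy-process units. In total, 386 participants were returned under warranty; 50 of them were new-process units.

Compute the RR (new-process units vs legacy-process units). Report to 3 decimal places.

new-process units without the outcome: 1505 − 50 = 1455
legacy-process units with the outcome: 386 − 50 = 336
legacy-process units without the outcome: 4290 − 336 = 3954
risk, new-process units = 50/1505 = 0.03322
risk, legacy-process units = 336/4290 = 0.07832
RR = 0.03322 / 0.07832 = 0.424

0.424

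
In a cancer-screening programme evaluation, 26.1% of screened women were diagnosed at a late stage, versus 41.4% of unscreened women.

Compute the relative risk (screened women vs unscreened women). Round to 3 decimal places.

RR = 0.2610 / 0.4140 = 0.630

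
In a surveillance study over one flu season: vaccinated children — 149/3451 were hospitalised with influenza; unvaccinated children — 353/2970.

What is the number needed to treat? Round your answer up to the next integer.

risk, vaccinated children = 149/3451 = 0.043176
risk, unvaccinated children = 353/2970 = 0.118855
absolute risk difference = 0.075679
1 / 0.075679 = 13.214 → round up → 14

NNT ≈ 14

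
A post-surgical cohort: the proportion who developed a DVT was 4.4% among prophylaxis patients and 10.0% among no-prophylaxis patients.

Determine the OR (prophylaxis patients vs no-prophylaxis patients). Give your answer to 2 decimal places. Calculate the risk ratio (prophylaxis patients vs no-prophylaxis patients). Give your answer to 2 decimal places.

OR = 0.41; RR = 0.44

odds, prophylaxis patients = 0.04400/0.95600 = 0.04603
odds, no-prophylaxis patients = 0.10000/0.90000 = 0.11111
OR = 0.04603 / 0.11111 = 0.41
RR = 0.04400 / 0.10000 = 0.44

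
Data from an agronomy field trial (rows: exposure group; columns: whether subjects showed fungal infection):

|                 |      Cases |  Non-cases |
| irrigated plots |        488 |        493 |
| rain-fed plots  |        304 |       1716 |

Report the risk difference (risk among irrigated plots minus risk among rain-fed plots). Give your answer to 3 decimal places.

RD ≈ 0.347

risk, irrigated plots = 488/981 = 0.4975
risk, rain-fed plots = 304/2020 = 0.1505
risk difference = 0.4975 − 0.1505 = 0.347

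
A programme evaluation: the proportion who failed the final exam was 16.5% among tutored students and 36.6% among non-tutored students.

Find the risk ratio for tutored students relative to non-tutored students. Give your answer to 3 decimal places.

RR = 0.1650 / 0.3660 = 0.451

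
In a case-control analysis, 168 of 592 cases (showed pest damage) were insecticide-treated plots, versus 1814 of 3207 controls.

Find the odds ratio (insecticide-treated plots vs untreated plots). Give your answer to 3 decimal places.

0.304

odds, insecticide-treated plots = 168/1814 = 0.0926
odds, untreated plots = 424/1393 = 0.3044
OR = 0.0926 / 0.3044 = 0.304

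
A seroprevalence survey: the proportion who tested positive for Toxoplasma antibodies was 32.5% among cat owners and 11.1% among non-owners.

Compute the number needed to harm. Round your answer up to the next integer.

absolute risk difference = 0.214000
1 / 0.214000 = 4.673 → round up → 5

5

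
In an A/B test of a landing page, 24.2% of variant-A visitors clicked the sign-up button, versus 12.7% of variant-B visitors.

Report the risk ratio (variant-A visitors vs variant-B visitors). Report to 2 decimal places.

RR = 0.2420 / 0.1270 = 1.91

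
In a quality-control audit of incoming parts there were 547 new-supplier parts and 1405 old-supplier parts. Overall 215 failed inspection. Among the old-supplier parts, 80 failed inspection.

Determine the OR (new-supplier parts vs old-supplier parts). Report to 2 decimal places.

5.43

new-supplier parts with the outcome: 215 − 80 = 135
new-supplier parts without the outcome: 547 − 135 = 412
old-supplier parts without the outcome: 1405 − 80 = 1325
OR = (135 × 1325) / (412 × 80) = 178875/32960 ≈ 5.43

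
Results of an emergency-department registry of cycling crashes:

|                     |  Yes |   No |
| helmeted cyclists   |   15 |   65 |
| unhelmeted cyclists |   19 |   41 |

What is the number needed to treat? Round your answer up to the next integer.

risk, helmeted cyclists = 15/80 = 0.187500
risk, unhelmeted cyclists = 19/60 = 0.316667
absolute risk difference = 0.129167
1 / 0.129167 = 7.742 → round up → 8

NNT: 8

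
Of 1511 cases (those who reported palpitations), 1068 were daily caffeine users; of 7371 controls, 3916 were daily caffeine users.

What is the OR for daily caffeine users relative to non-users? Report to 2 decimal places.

OR ≈ 2.13

odds, daily caffeine users = 1068/3916 = 0.2727
odds, non-users = 443/3455 = 0.1282
OR = 0.2727 / 0.1282 = 2.13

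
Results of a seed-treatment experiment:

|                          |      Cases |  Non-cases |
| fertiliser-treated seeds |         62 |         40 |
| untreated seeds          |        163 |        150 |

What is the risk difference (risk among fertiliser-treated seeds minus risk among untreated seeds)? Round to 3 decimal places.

risk, fertiliser-treated seeds = 62/102 = 0.6078
risk, untreated seeds = 163/313 = 0.5208
risk difference = 0.6078 − 0.5208 = 0.087

RD ≈ 0.087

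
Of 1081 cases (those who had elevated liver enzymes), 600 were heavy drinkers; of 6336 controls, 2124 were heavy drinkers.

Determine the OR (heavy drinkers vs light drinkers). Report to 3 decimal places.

OR = (600 × 4212) / (2124 × 481) = 2527200/1021644 ≈ 2.474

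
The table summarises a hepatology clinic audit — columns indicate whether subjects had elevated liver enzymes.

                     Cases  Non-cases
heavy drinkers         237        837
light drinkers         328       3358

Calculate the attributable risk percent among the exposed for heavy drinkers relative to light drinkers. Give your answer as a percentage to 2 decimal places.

risk, heavy drinkers = 237/1074 = 0.2207
risk, light drinkers = 328/3686 = 0.0890
AR% = (0.2207 − 0.0890) / 0.2207 = 0.5967 → 59.67%

AR%: 59.67%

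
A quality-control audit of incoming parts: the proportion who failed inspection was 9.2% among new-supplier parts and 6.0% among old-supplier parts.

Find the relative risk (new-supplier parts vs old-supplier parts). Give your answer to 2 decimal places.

RR = 0.0920 / 0.0600 = 1.53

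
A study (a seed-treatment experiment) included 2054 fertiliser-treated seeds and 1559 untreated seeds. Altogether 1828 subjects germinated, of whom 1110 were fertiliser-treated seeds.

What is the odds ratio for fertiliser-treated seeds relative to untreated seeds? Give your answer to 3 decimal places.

fertiliser-treated seeds without the outcome: 2054 − 1110 = 944
untreated seeds with the outcome: 1828 − 1110 = 718
untreated seeds without the outcome: 1559 − 718 = 841
OR = (1110 × 841) / (944 × 718) = 933510/677792 ≈ 1.377

1.377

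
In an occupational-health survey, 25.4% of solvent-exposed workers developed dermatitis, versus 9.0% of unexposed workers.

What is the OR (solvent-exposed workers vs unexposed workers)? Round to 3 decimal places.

odds, solvent-exposed workers = 0.2540/0.7460 = 0.3405
odds, unexposed workers = 0.0900/0.9100 = 0.0989
OR = 0.3405 / 0.0989 = 3.443

OR: 3.443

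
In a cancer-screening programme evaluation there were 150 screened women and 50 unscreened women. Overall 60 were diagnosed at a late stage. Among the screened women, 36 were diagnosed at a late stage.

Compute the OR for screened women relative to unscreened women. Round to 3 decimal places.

OR = 0.342

screened women without the outcome: 150 − 36 = 114
unscreened women with the outcome: 60 − 36 = 24
unscreened women without the outcome: 50 − 24 = 26
OR = (36 × 26) / (114 × 24) = 936/2736 ≈ 0.342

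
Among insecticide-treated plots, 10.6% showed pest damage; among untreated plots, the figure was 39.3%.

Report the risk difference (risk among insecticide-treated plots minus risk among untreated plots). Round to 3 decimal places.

risk difference = 0.1060 − 0.3930 = -0.287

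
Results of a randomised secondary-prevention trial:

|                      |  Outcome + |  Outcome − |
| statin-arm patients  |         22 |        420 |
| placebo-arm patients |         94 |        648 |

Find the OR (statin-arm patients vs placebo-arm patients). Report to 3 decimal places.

OR = (22 × 648) / (420 × 94) = 14256/39480 ≈ 0.361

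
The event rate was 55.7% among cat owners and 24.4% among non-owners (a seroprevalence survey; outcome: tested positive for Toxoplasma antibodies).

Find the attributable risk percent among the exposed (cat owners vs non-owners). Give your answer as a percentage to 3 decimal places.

AR% = (0.5570 − 0.2440) / 0.5570 = 0.5619 → 56.194%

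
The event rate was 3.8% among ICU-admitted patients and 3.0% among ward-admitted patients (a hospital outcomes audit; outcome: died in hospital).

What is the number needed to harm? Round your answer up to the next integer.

NNH: 125

absolute risk difference = 0.008000
1 / 0.008000 = 125.000 → round up → 125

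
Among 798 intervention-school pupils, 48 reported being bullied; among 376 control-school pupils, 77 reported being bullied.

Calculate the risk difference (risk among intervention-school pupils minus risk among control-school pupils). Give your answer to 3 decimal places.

-0.145

risk, intervention-school pupils = 48/798 = 0.0602
risk, control-school pupils = 77/376 = 0.2048
risk difference = 0.0602 − 0.2048 = -0.145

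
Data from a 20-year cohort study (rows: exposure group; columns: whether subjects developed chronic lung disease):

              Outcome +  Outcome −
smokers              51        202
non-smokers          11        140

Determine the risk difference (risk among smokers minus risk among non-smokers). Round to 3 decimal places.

0.129

risk, smokers = 51/253 = 0.2016
risk, non-smokers = 11/151 = 0.0728
risk difference = 0.2016 − 0.0728 = 0.129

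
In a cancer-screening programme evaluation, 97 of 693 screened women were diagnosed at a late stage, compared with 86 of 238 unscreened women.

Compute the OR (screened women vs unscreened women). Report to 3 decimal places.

OR: 0.288

odds, screened women = 97/596 = 0.1628
odds, unscreened women = 86/152 = 0.5658
OR = 0.1628 / 0.5658 = 0.288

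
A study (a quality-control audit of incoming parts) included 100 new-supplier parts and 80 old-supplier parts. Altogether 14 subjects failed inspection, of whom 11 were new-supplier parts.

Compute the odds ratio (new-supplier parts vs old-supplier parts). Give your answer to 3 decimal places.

new-supplier parts without the outcome: 100 − 11 = 89
old-supplier parts with the outcome: 14 − 11 = 3
old-supplier parts without the outcome: 80 − 3 = 77
odds, new-supplier parts = 11/89 = 0.12360
odds, old-supplier parts = 3/77 = 0.03896
OR = 0.12360 / 0.03896 = 3.172

3.172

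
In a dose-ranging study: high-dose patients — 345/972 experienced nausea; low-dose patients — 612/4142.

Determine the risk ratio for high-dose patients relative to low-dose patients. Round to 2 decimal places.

2.40

risk, high-dose patients = 345/972 = 0.3549
risk, low-dose patients = 612/4142 = 0.1478
RR = 0.3549 / 0.1478 = 2.40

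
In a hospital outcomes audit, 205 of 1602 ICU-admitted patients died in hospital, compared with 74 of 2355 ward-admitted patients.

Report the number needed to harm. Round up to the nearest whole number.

risk, ICU-admitted patients = 205/1602 = 0.127965
risk, ward-admitted patients = 74/2355 = 0.031423
absolute risk difference = 0.096543
1 / 0.096543 = 10.358 → round up → 11

NNH ≈ 11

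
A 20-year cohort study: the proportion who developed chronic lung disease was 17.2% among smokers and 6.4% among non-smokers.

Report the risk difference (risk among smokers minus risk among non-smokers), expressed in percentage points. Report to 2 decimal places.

risk difference = 0.1720 − 0.0640 = 0.1080 → 10.80 percentage points

10.80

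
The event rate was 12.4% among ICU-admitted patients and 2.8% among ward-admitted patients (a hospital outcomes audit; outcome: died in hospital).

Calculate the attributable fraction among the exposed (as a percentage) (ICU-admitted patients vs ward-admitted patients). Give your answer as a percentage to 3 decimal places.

AR% = (0.12400 − 0.02800) / 0.12400 = 0.7742 → 77.419%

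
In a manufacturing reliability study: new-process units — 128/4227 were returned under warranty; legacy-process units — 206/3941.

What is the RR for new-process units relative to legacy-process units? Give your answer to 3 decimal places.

risk, new-process units = 128/4227 = 0.03028
risk, legacy-process units = 206/3941 = 0.05227
RR = 0.03028 / 0.05227 = 0.579

0.579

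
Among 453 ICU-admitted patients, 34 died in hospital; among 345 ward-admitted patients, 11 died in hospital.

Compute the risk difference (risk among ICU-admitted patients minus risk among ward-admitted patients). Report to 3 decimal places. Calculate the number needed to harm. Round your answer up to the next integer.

RD = 0.043; NNH = 24

risk, ICU-admitted patients = 34/453 = 0.07506
risk, ward-admitted patients = 11/345 = 0.03188
risk difference = 0.07506 − 0.03188 = 0.043
absolute risk difference = 0.043171
1 / 0.043171 = 23.164 → round up → 24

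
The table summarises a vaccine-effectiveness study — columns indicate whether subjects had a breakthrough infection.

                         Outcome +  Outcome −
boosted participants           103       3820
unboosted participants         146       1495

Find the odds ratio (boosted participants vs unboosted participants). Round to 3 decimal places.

OR = (103 × 1495) / (3820 × 146) = 153985/557720 ≈ 0.276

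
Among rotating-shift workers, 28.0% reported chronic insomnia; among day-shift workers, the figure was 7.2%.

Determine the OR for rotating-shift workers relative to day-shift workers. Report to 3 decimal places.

5.012

odds, rotating-shift workers = 0.2800/0.7200 = 0.3889
odds, day-shift workers = 0.0720/0.9280 = 0.0776
OR = 0.3889 / 0.0776 = 5.012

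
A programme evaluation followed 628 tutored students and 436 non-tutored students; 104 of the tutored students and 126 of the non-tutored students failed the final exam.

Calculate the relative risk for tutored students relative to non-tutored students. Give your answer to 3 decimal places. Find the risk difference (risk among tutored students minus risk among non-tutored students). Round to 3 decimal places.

risk, tutored students = 104/628 = 0.1656
risk, non-tutored students = 126/436 = 0.2890
RR = 0.1656 / 0.2890 = 0.573
risk difference = 0.1656 − 0.2890 = -0.123

RR = 0.573; RD = -0.123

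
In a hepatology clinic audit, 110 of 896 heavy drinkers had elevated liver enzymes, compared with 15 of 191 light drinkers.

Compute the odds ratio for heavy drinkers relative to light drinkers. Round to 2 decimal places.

OR = (110 × 176) / (786 × 15) = 19360/11790 ≈ 1.64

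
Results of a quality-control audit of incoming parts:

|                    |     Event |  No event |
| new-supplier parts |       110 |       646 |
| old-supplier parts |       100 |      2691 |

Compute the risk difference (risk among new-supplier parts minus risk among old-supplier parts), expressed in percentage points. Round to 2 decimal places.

10.97

risk, new-supplier parts = 110/756 = 0.14550
risk, old-supplier parts = 100/2791 = 0.03583
risk difference = 0.14550 − 0.03583 = 0.10967 → 10.97 percentage points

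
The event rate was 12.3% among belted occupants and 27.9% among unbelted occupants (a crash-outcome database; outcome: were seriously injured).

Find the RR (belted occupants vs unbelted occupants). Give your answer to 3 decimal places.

RR = 0.1230 / 0.2790 = 0.441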